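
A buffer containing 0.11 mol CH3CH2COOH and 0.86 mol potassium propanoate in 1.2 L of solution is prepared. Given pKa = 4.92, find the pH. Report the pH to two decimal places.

pH = pKa + log([A⁻]/[HA]) = 4.92 + log(0.86/0.11)
pH = 4.92 + (+0.893) = 5.81

pH = 5.81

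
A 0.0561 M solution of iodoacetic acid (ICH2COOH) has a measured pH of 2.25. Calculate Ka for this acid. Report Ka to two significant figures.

Ka = 6.3 × 10^-4

[H+] = 10^(-2.25) = 5.62 × 10^-3 M
At equilibrium [HA] = 0.0561 − 5.62 × 10^-3 = 5.05 × 10^-2 M
Ka = [H+][A-]/[HA] = (5.62 × 10^-3)² / 5.05 × 10^-2 = 6.3 × 10^-4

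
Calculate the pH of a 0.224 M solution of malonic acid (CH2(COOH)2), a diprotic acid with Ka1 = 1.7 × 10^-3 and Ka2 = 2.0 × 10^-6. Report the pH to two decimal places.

pH = 1.73

Ka1 ≫ Ka2, so treat the first dissociation as the only significant source of H+.
Ka1 = x²/(0.224 − x) = 1.7 × 10^-3
Solving the quadratic: x = (−Ka1 + √(Ka1² + 4·Ka1·C₀))/2 = 1.87 × 10^-2 M
pH = −log(1.87 × 10^-2) = 1.73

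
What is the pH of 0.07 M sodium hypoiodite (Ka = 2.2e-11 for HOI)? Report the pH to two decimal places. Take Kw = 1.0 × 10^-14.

OI- is the conjugate base of the weak acid HOI.
Kb = Kw/Ka = 1.0×10^-14 / 2.2 × 10^-11 = 4.55 × 10^-4
Kb = [OH-]²/(0.07 − [OH-]) = 4.55 × 10^-4
Here C₀/Kb ≈ 154, so the small-[OH-] approximation fails. Use the quadratic:
[OH-] = (−Kb + √(Kb² + 4·Kb·C₀))/2 = 5.42 × 10^-3 M
pOH = 2.27, so pH = 14.00 − pOH = 11.73

pH = 11.73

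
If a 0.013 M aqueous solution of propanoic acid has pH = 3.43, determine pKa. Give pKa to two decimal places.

[H+] = 10^(-3.43) = 3.72 × 10^-4 M
At equilibrium [HA] = 0.013 − 3.72 × 10^-4 = 1.26 × 10^-2 M
Ka = [H+][A-]/[HA] = (3.72 × 10^-4)² / 1.26 × 10^-2 = 1.10 × 10^-5
pKa = -log(1.10 × 10^-5) = 4.96

pKa = 4.96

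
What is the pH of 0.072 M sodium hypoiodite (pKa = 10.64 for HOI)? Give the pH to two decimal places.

OI- is the conjugate base of the weak acid HOI.
Ka = 10^(−10.64) = 2.29 × 10^-11
Kb = Kw/Ka = 1.0×10^-14 / 2.29 × 10^-11 = 4.37 × 10^-4
Kb = [OH-]²/(0.072 − [OH-]) = 4.37 × 10^-4
The 5% rule fails; solving [OH-]² + Kb·[OH-] − Kb·C₀ = 0 exactly:
[OH-] = (−Kb + √(Kb² + 4·Kb·C₀))/2 = 5.40 × 10^-3 M
pOH = 2.27, so pH = 14.00 − pOH = 11.73

pH = 11.73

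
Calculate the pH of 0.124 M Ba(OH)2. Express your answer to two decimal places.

pH = 13.39

Ba(OH)2 is a strong base (each formula unit releases 2 OH-); [OH-] = 0.248 M.
pOH = -log(0.248) = 0.61
pH = 14.00 - 0.61 = 13.39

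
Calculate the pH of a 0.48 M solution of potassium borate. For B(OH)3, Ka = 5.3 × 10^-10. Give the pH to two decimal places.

pH = 11.48

B(OH)4- is the conjugate base of the weak acid B(OH)3.
Kb = Kw/Ka = 1.0×10^-14 / 5.3 × 10^-10 = 1.89 × 10^-5
From the ICE table, Kb = [OH-]²/(0.48 − [OH-]) = 1.89 × 10^-5.
Assume [OH-] ≪ 0.48: [OH-] ≈ √(1.89 × 10^-5 × 0.48) = 3.01 × 10^-3 M
pOH = 2.52, so pH = 14.00 − pOH = 11.48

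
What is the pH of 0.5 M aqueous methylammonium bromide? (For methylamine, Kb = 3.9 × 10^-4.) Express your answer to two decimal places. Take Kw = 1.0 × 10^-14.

CH3NH3+ is the conjugate acid of the weak base CH3NH2.
Ka = Kw/Kb = 1.0×10^-14 / 3.9 × 10^-4 = 2.56 × 10^-11
From the ICE table, Ka = [H+]²/(0.5 − [H+]) = 2.56 × 10^-11.
Since Ka ≪ C₀, [H+] ≈ √(Ka·C₀) = 3.58 × 10^-6 M.
([H+]/C₀ = 0.00072% < 5%, so the approximation holds.)
pH = −log[H+] = −log(3.58 × 10^-6) = 5.45

pH = 5.45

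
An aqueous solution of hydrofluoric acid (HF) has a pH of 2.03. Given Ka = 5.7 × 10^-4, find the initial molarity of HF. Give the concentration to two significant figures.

[H+] = 10^(-2.03) = 9.33 × 10^-3 M = x
Ka = x²/(C₀ − x) ⇒ C₀ = x + x²/Ka
C₀ = 9.33 × 10^-3 + (9.33 × 10^-3)²/(5.7 × 10^-4) = 1.62 × 10^-1 M

C₀ = 1.6 × 10^-1 M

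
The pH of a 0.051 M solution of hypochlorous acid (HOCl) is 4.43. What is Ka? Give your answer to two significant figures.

Ka = 2.7 × 10^-8

[H+] = 10^(-4.43) = 3.72 × 10^-5 M
At equilibrium [HA] = 0.051 − 3.72 × 10^-5 = 5.10 × 10^-2 M
Ka = [H+][A-]/[HA] = (3.72 × 10^-5)² / 5.10 × 10^-2 = 2.7 × 10^-8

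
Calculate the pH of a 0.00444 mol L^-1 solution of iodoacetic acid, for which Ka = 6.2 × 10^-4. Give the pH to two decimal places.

ICH2COOH ⇌ ICH2COO- + H+
Ka = [H+]²/(0.00444 − [H+]) = 6.2 × 10^-4
The 5% rule fails; solving [H+]² + Ka·[H+] − Ka·C₀ = 0 exactly:
[H+] = [−0.00062 + √(0.00062² + 1.1e-05)]/2 = 1.38 × 10^-3 M
pH = −log(1.38 × 10^-3) = 2.86

pH = 2.86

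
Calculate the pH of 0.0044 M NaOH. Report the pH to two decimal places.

NaOH is a strong base; [OH-] = 0.0044 M.
pOH = -log(0.0044) = 2.36
pH = 14.00 - 2.36 = 11.64

pH = 11.64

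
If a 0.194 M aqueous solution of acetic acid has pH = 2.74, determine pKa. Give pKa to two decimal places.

pKa = 4.76

[H+] = 10^(-2.74) = 1.82 × 10^-3 M
At equilibrium [HA] = 0.194 − 1.82 × 10^-3 = 1.92 × 10^-1 M
Ka = [H+][A-]/[HA] = (1.82 × 10^-3)² / 1.92 × 10^-1 = 1.73 × 10^-5
pKa = -log(1.73 × 10^-5) = 4.76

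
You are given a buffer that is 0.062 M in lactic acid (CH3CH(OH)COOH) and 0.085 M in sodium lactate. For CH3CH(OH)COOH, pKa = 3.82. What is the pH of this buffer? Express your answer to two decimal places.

Henderson–Hasselbalch: pH = pKa + log([CH3CH(OH)COO-]/[CH3CH(OH)COOH]) = 3.82 + log(0.085/0.062)
pH = 3.82 + (+0.137) = 3.96

pH = 3.96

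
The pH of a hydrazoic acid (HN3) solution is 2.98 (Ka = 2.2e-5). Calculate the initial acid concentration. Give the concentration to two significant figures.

[H+] = 10^(-2.98) = 1.05 × 10^-3 M = x
Ka = x²/(C₀ − x) ⇒ C₀ = x + x²/Ka
C₀ = 1.05 × 10^-3 + (1.05 × 10^-3)²/(2.2 × 10^-5) = 5.12 × 10^-2 M

C₀ = 5.1 × 10^-2 M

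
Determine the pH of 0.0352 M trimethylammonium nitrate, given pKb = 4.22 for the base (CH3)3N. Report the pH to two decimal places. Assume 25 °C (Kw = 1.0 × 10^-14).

(CH3)3NH+ is the conjugate acid of the weak base (CH3)3N.
Kb = 10^(−4.22) = 6.03 × 10^-5
Ka = Kw/Kb = 1.0×10^-14 / 6.03 × 10^-5 = 1.66 × 10^-10
From the ICE table, Ka = [H+]²/(0.0352 − [H+]) = 1.66 × 10^-10.
Assume [H+] ≪ 0.0352: [H+] ≈ √(1.66 × 10^-10 × 0.0352) = 2.42 × 10^-6 M
([H+]/C₀ = 0.0069% < 5%, so the approximation holds.)
pH = −log[H+] = −log(2.42 × 10^-6) = 5.62

pH = 5.62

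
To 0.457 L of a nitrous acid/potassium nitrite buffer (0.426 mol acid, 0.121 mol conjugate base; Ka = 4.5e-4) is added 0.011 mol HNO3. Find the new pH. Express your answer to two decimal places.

pH = 2.75

Added H+ converts NO2- to HNO2: HNO2 → 0.437 mol, NO2- → 0.11 mol.
pKa = −log(4.5 × 10^-4) = 3.347
Henderson–Hasselbalch with mole ratio 0.11/0.437: pH = 3.347 + (-0.599)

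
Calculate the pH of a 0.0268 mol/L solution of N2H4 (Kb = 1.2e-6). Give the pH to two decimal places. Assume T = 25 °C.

pH = 10.25

N2H4 + H2O ⇌ N2H5+ + OH-
From the ICE table, Kb = [OH-]²/(0.0268 − [OH-]) = 1.2 × 10^-6.
Since Kb ≪ C₀, [OH-] ≈ √(Kb·C₀) = 1.79 × 10^-4 M.
Check: 0.67% ionized — well under 5%, approximation valid.
pOH = 3.75, so pH = 14.00 − pOH = 10.25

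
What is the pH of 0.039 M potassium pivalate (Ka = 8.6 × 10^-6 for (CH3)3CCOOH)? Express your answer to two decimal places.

(CH3)3CCOO- is the conjugate base of the weak acid (CH3)3CCOOH.
Kb = Kw/Ka = 1.0×10^-14 / 8.6 × 10^-6 = 1.16 × 10^-9
From the ICE table, Kb = [OH-]²/(0.039 − [OH-]) = 1.16 × 10^-9.
Neglecting [OH-] in the denominator: [OH-] = √(1.16 × 10^-9 × 0.039) = 6.73 × 10^-6 M
Check: 0.017% ionized — well under 5%, approximation valid.
pOH = −log(6.73 × 10^-6) = 5.17; pH = 14.00 − 5.17 = 8.83

pH = 8.83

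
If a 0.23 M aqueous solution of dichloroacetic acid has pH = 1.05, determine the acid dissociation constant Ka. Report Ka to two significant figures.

Ka = 5.6 × 10^-2

[H+] = 10^(-1.05) = 8.91 × 10^-2 M
At equilibrium [HA] = 0.23 − 8.91 × 10^-2 = 1.41 × 10^-1 M
Ka = [H+][A-]/[HA] = (8.91 × 10^-2)² / 1.41 × 10^-1 = 5.6 × 10^-2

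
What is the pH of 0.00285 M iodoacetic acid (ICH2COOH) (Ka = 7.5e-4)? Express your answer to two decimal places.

pH = 2.95

ICH2COOH ⇌ ICH2COO- + H+
From the ICE table, Ka = [H+]²/(0.00285 − [H+]) = 7.5 × 10^-4.
[H+] is not negligible relative to C₀; solve [H+]² + 0.00075·[H+] − 2.14e-06 = 0.
[H+] = (−Ka + √(Ka² + 4·Ka·C₀))/2 = 1.13 × 10^-3 M
pH = −log[H+] = −log(1.13 × 10^-3) = 2.95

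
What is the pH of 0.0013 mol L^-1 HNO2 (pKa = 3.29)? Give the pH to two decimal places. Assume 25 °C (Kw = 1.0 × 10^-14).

HNO2 ⇌ NO2- + H+
Ka = 10^(−3.29) = 5.13 × 10^-4
Ka = [H+]²/(0.0013 − [H+]) = 5.13 × 10^-4
[H+] is not negligible relative to C₀; solve [H+]² + 0.000513·[H+] − 6.67e-07 = 0.
[H+] = [−0.000513 + √(0.000513² + 2.67e-06)]/2 = 5.99 × 10^-4 M
pH = −log(5.99 × 10^-4) = 3.22

pH = 3.22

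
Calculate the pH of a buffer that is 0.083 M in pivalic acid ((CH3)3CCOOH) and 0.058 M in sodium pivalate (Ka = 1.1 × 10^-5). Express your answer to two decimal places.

pKa = −log(1.1 × 10^-5) = 4.959
Using pH = pKa + log([base]/[acid]) with [base]/[acid] = 0.058/0.083:
pH = 4.959 + (-0.156) = 4.80

pH = 4.80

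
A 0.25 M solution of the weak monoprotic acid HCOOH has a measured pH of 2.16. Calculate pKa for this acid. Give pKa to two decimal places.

[H+] = 10^(-2.16) = 6.92 × 10^-3 M
At equilibrium [HA] = 0.25 − 6.92 × 10^-3 = 2.43 × 10^-1 M
Ka = [H+][A-]/[HA] = (6.92 × 10^-3)² / 2.43 × 10^-1 = 1.97 × 10^-4
pKa = -log(1.97 × 10^-4) = 3.71

pKa = 3.71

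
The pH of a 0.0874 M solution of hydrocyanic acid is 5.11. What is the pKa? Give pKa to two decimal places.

[H+] = 10^(-5.11) = 7.76 × 10^-6 M
At equilibrium [HA] = 0.0874 − 7.76 × 10^-6 = 8.74 × 10^-2 M
Ka = [H+][A-]/[HA] = (7.76 × 10^-6)² / 8.74 × 10^-2 = 6.89 × 10^-10
pKa = -log(6.89 × 10^-10) = 9.16

pKa = 9.16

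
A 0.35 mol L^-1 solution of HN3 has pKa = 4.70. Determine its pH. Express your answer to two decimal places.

pH = 2.58

HN3 ⇌ N3- + H+
Ka = 10^(−4.70) = 2.00 × 10^-5
Ka = x²/(0.35 − x) = 2.00 × 10^-5
Since Ka ≪ C₀, x ≈ √(Ka·C₀) = 2.65 × 10^-3 M.
(x/C₀ = 0.76% < 5%, so the approximation holds.)
pH = −log[H+] = −log(2.65 × 10^-3) = 2.58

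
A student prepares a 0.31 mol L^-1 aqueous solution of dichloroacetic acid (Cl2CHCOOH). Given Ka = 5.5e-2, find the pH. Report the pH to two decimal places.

pH = 0.97

Cl2CHCOOH ⇌ Cl2CHCOO- + H+
From the ICE table, Ka = x²/(0.31 − x) = 5.5 × 10^-2.
The 5% rule fails; solving x² + Ka·x − Ka·C₀ = 0 exactly:
x = [−0.055 + √(0.055² + 0.0682)]/2 = 1.06 × 10^-1 M
pH = −log(1.06 × 10^-1) = 0.97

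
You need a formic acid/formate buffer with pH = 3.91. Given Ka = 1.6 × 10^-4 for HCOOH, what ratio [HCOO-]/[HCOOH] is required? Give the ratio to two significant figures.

ratio = 1.3

pKa = -log(1.6 × 10^-4) = 3.796
pH = pKa + log(r) ⇒ log(r) = 3.91 − 3.796 = +0.114
r = [HCOO-]/[HCOOH] = 10^(+0.114) = 1.3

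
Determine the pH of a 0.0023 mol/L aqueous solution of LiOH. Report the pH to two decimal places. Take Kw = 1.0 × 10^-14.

LiOH is a strong base; [OH-] = 0.0023 M.
pOH = -log(0.0023) = 2.64
pH = 14.00 - 2.64 = 11.36

pH = 11.36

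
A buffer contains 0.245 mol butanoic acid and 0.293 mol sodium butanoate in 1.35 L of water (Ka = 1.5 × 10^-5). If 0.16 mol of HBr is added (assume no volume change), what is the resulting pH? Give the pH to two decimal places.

Added H+ converts CH3(CH2)2COO- to CH3(CH2)2COOH: CH3(CH2)2COOH → 0.405 mol, CH3(CH2)2COO- → 0.133 mol.
pKa = −log(1.5 × 10^-5) = 4.824
pH = pKa + log([A⁻]/[HA]) = 4.824 + log(0.133/0.405) = 4.824 -0.484

pH = 4.34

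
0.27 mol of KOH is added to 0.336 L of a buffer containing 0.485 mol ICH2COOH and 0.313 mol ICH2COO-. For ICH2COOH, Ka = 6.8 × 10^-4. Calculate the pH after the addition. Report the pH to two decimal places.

OH- converts ICH2COOH to ICH2COO-: ICH2COOH → 0.215 mol, ICH2COO- → 0.583 mol.
pKa = −log(6.8 × 10^-4) = 3.167
pH = pKa + log(n_ICH2COO-/n_ICH2COOH) = 3.167 + log(0.583/0.215) = 3.167 + (+0.433)

pH = 3.60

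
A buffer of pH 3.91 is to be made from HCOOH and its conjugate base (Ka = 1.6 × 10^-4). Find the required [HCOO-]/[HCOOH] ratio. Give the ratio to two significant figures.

ratio = 1.3

pKa = -log(1.6 × 10^-4) = 3.796
pH = pKa + log(r) ⇒ log(r) = 3.91 − 3.796 = +0.114
r = [HCOO-]/[HCOOH] = 10^(+0.114) = 1.3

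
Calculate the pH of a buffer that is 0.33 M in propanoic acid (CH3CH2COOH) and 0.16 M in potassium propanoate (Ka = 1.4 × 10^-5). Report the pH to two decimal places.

pH = 4.54

pKa = −log(1.4 × 10^-5) = 4.854
Henderson–Hasselbalch: pH = pKa + log([CH3CH2COO-]/[CH3CH2COOH]) = 4.854 + log(0.16/0.33)
pH = 4.854 + (-0.314) = 4.54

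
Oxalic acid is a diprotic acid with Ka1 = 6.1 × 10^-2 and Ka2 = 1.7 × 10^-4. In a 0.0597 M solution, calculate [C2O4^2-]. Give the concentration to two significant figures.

1.7 × 10^-4 M

First ionization gives [H+] ≈ [HC2O4-] = 3.71 × 10^-2 M.
Second step: Ka2 = [H+][C2O4^2-]/[HC2O4-] ≈ [C2O4^2-] (since [H+] ≈ [HC2O4-]).
So [C2O4^2-] ≈ Ka2.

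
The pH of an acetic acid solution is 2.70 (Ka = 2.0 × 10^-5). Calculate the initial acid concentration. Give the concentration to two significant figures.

C₀ = 2.0 × 10^-1 M

[H+] = 10^(-2.70) = 2.00 × 10^-3 M = x
Ka = x²/(C₀ − x) ⇒ C₀ = x + x²/Ka
C₀ = 2.00 × 10^-3 + (2.00 × 10^-3)²/(2.0 × 10^-5) = 2.02 × 10^-1 M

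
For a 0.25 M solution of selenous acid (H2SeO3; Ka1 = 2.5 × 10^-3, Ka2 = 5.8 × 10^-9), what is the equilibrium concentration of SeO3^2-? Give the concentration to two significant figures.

First ionization gives [H+] ≈ [HSeO3-] = 2.38 × 10^-2 M.
Second step: Ka2 = [H+][SeO3^2-]/[HSeO3-] ≈ [SeO3^2-] (since [H+] ≈ [HSeO3-]).
So [SeO3^2-] ≈ Ka2.

5.8 × 10^-9 M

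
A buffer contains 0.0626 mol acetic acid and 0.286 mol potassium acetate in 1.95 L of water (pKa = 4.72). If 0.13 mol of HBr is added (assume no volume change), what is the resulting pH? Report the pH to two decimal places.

pH = 4.63

Added H+ converts CH3COO- to CH3COOH: CH3COOH → 0.193 mol, CH3COO- → 0.156 mol.
pH = pKa + log([A⁻]/[HA]) = 4.72 + log(0.156/0.193) = 4.72 -0.092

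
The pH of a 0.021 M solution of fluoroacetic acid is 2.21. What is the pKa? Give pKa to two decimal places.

[H+] = 10^(-2.21) = 6.17 × 10^-3 M
At equilibrium [HA] = 0.021 − 6.17 × 10^-3 = 1.48 × 10^-2 M
Ka = [H+][A-]/[HA] = (6.17 × 10^-3)² / 1.48 × 10^-2 = 2.57 × 10^-3
pKa = -log(2.57 × 10^-3) = 2.59

pKa = 2.59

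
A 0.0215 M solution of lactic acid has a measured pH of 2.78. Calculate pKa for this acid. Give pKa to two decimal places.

[H+] = 10^(-2.78) = 1.66 × 10^-3 M
At equilibrium [HA] = 0.0215 − 1.66 × 10^-3 = 1.98 × 10^-2 M
Ka = [H+][A-]/[HA] = (1.66 × 10^-3)² / 1.98 × 10^-2 = 1.39 × 10^-4
pKa = -log(1.39 × 10^-4) = 3.86

pKa = 3.86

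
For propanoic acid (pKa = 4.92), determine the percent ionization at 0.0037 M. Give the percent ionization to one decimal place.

5.5%

CH3CH2COOH ⇌ CH3CH2COO- + H+; let x = [H+] at equilibrium.
Ka = 10^(−4.92) = 1.20 × 10^-5
Solve x² + 1.2e-05x − 4.44e-08 = 0 → x = 2.05 × 10^-4 M
% ionization = x/C₀ × 100% = 2.05 × 10^-4/0.0037 × 100% = 5.5%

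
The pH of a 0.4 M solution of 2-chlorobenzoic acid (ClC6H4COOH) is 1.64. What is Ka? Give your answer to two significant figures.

[H+] = 10^(-1.64) = 2.29 × 10^-2 M
At equilibrium [HA] = 0.4 − 2.29 × 10^-2 = 3.77 × 10^-1 M
Ka = [H+][A-]/[HA] = (2.29 × 10^-2)² / 3.77 × 10^-1 = 1.4 × 10^-3

Ka = 1.4 × 10^-3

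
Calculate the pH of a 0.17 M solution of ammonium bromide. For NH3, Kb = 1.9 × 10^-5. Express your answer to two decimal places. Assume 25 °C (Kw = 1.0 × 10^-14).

NH4+ is the conjugate acid of the weak base NH3.
Ka = Kw/Kb = 1.0×10^-14 / 1.9 × 10^-5 = 5.26 × 10^-10
Ka = [H+]²/(0.17 − [H+]) = 5.26 × 10^-10
Neglecting [H+] in the denominator: [H+] = √(5.26 × 10^-10 × 0.17) = 9.46 × 10^-6 M
Check: 0.0056% ionized — well under 5%, approximation valid.
pH = −log[H+] = −log(9.46 × 10^-6) = 5.02

pH = 5.02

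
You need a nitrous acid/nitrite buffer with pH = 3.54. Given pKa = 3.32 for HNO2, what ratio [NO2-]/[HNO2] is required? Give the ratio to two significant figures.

ratio = 1.7

pH = pKa + log(r) ⇒ log(r) = 3.54 − 3.32 = +0.22
r = [NO2-]/[HNO2] = 10^(+0.22) = 1.66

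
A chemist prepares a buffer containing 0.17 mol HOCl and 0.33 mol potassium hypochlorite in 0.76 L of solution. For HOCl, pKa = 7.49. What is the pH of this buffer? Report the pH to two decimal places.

Using pH = pKa + log([base]/[acid]) with [base]/[acid] = 0.33/0.17:
pH = 7.49 + (+0.288) = 7.78

pH = 7.78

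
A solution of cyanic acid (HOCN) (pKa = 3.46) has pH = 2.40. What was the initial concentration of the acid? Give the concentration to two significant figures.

[H+] = 10^(-2.40) = 3.98 × 10^-3 M = x
Ka = 10^(−3.46) = 3.47 × 10^-4
Ka = x²/(C₀ − x) ⇒ C₀ = x + x²/Ka
C₀ = 3.98 × 10^-3 + (3.98 × 10^-3)²/(3.47 × 10^-4) = 4.96 × 10^-2 M

C₀ = 5.0 × 10^-2 M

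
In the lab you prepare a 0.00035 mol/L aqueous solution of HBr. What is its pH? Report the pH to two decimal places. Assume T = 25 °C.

pH = 3.46

HBr is a strong acid and dissociates completely, so [H+] = 0.00035 M.
pH = -log(0.00035) = 3.46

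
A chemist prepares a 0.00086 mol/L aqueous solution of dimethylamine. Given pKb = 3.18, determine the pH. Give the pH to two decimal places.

pH = 10.69

(CH3)2NH + H2O ⇌ (CH3)2NH2+ + OH-
Kb = 10^(−3.18) = 6.61 × 10^-4
From the ICE table, Kb = [OH-]²/(0.00086 − [OH-]) = 6.61 × 10^-4.
[OH-] is not negligible relative to C₀; solve [OH-]² + 0.000661·[OH-] − 5.68e-07 = 0.
[OH-] = (−Kb + √(Kb² + 4·Kb·C₀))/2 = 4.93 × 10^-4 M
pOH = −log(4.93 × 10^-4) = 3.31; pH = 14.00 − 3.31 = 10.69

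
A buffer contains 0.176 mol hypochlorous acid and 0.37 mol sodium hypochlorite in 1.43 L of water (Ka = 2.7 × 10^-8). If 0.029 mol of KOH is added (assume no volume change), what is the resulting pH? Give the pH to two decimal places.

After neutralization: n(HOCl) = 0.147 mol, n(OCl-) = 0.399 mol.
pKa = −log(2.7 × 10^-8) = 7.569
pH = pKa + log(n_OCl-/n_HOCl) = 7.569 + log(0.399/0.147) = 7.569 + (+0.434)

pH = 8.00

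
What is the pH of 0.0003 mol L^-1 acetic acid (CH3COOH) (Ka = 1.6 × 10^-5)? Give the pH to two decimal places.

CH3COOH ⇌ CH3COO- + H+
From the ICE table, Ka = x²/(0.0003 − x) = 1.6 × 10^-5.
The 5% rule fails; solving x² + Ka·x − Ka·C₀ = 0 exactly:
x = (−Ka + √(Ka² + 4·Ka·C₀))/2 = 6.17 × 10^-5 M
pH = −log[H+] = −log(6.17 × 10^-5) = 4.21

pH = 4.21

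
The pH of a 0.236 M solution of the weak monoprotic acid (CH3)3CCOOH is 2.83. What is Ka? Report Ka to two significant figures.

[H+] = 10^(-2.83) = 1.48 × 10^-3 M
At equilibrium [HA] = 0.236 − 1.48 × 10^-3 = 2.35 × 10^-1 M
Ka = [H+][A-]/[HA] = (1.48 × 10^-3)² / 2.35 × 10^-1 = 9.3 × 10^-6

Ka = 9.3 × 10^-6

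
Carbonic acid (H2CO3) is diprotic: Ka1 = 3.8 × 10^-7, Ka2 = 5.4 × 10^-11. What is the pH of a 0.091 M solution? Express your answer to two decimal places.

pH = 3.73

Ka1 ≫ Ka2, so treat the first dissociation as the only significant source of H+.
Ka1 = x²/(0.091 − x) = 3.8 × 10^-7
x ≈ √(3.8 × 10^-7 × 0.091) = 1.86 × 10^-4 M
pH = −log(1.86 × 10^-4) = 3.73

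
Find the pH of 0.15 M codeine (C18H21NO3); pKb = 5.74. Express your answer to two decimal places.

pH = 10.72

C18H21NO3 + H2O ⇌ C18H22NO3+ + OH-
Kb = 10^(−5.74) = 1.82 × 10^-6
Kb = [OH-]²/(0.15 − [OH-]) = 1.82 × 10^-6
Assume [OH-] ≪ 0.15: [OH-] ≈ √(1.82 × 10^-6 × 0.15) = 5.22 × 10^-4 M
Check: 0.35% ionized — well under 5%, approximation valid.
pOH = 3.28, so pH = 14.00 − pOH = 10.72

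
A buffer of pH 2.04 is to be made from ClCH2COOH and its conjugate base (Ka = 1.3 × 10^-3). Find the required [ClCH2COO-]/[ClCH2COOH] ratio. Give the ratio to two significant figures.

ratio = 0.14

pKa = -log(1.3 × 10^-3) = 2.886
pH = pKa + log(r) ⇒ log(r) = 2.04 − 2.886 = -0.846
r = [ClCH2COO-]/[ClCH2COOH] = 10^(-0.846) = 0.143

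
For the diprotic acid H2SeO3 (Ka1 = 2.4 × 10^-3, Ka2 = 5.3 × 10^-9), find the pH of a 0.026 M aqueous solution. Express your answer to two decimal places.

pH = 2.17

Ka1 ≫ Ka2, so treat the first dissociation as the only significant source of H+.
Ka1 = x²/(0.026 − x) = 2.4 × 10^-3
Solving the quadratic: x = (−Ka1 + √(Ka1² + 4·Ka1·C₀))/2 = 6.79 × 10^-3 M
pH = −log(6.79 × 10^-3) = 2.17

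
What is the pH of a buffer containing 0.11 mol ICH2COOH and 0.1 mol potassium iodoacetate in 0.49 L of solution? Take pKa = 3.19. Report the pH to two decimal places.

pH = 3.15

Henderson–Hasselbalch: pH = pKa + log([ICH2COO-]/[ICH2COOH]) = 3.19 + log(0.1/0.11)
pH = 3.19 + (-0.041) = 3.15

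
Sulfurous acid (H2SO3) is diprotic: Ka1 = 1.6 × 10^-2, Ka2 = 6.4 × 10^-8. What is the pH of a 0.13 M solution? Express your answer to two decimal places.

pH = 1.42

Ka1 ≫ Ka2, so treat the first dissociation as the only significant source of H+.
Ka1 = x²/(0.13 − x) = 1.6 × 10^-2
Solving the quadratic: x = (−Ka1 + √(Ka1² + 4·Ka1·C₀))/2 = 3.83 × 10^-2 M
pH = −log(3.83 × 10^-2) = 1.42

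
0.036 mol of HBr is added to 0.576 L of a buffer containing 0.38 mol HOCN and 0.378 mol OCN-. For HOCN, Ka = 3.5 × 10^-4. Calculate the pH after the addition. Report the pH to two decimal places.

pH = 3.37

Added H+ converts OCN- to HOCN: HOCN → 0.416 mol, OCN- → 0.342 mol.
pKa = −log(3.5 × 10^-4) = 3.456
pH = pKa + log(n_OCN-/n_HOCN) = 3.456 + log(0.342/0.416) = 3.456 + (-0.085)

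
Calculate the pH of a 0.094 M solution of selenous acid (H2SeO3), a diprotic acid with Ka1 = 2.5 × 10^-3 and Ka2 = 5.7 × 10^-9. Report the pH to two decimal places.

pH = 1.85

Since Ka1 ≫ Ka2, the first ionization dominates [H+].
Ka1 = x²/(0.094 − x) = 2.5 × 10^-3
Solving the quadratic: x = (−Ka1 + √(Ka1² + 4·Ka1·C₀))/2 = 1.41 × 10^-2 M
pH = −log(1.41 × 10^-2) = 1.85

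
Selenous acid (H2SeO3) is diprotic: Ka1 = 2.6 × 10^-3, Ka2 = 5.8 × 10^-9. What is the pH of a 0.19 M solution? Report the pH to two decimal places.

Ka1 ≫ Ka2, so treat the first dissociation as the only significant source of H+.
Ka1 = x²/(0.19 − x) = 2.6 × 10^-3
Solving the quadratic: x = (−Ka1 + √(Ka1² + 4·Ka1·C₀))/2 = 2.10 × 10^-2 M
pH = −log(2.10 × 10^-2) = 1.68

pH = 1.68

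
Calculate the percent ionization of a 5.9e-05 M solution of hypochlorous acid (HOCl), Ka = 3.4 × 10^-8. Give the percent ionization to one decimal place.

HOCl ⇌ OCl- + H+; let x = [H+] at equilibrium.
x ≈ √(Ka·C₀) = √(3.4 × 10^-8 × 5.9e-05) = 1.42 × 10^-6 M
Fraction ionized = 1.42 × 10^-6 / 5.9e-05 = 0.0241 → 2.4%

2.4%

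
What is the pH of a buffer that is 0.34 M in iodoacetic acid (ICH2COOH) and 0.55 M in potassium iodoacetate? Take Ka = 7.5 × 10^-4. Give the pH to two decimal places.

pH = 3.33

pKa = −log(7.5 × 10^-4) = 3.125
Henderson–Hasselbalch: pH = pKa + log([ICH2COO-]/[ICH2COOH]) = 3.125 + log(0.55/0.34)
pH = 3.125 + (+0.209) = 3.33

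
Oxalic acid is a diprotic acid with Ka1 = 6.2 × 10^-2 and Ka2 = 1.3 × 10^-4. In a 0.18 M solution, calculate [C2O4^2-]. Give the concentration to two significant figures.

First ionization gives [H+] ≈ [HC2O4-] = 7.91 × 10^-2 M.
Second step: Ka2 = [H+][C2O4^2-]/[HC2O4-] ≈ [C2O4^2-] (since [H+] ≈ [HC2O4-]).
So [C2O4^2-] ≈ Ka2.

1.3 × 10^-4 M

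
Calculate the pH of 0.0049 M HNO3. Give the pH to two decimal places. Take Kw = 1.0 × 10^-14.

pH = 2.31

HNO3 is a strong acid and dissociates completely, so [H+] = 0.0049 M.
pH = -log(0.0049) = 2.31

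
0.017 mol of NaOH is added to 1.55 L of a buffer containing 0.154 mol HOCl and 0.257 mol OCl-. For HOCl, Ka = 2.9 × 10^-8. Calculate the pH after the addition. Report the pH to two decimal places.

pH = 7.84

OH- converts HOCl to OCl-: HOCl → 0.137 mol, OCl- → 0.274 mol.
pKa = −log(2.9 × 10^-8) = 7.538
pH = pKa + log(n_OCl-/n_HOCl) = 7.538 + log(0.274/0.137) = 7.538 + (+0.301)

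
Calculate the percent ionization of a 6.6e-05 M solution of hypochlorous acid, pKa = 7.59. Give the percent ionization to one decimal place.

2.0%

HOCl ⇌ OCl- + H+; let x = [H+] at equilibrium.
Ka = 10^(−7.59) = 2.57 × 10^-8
x ≈ √(Ka·C₀) = √(2.57 × 10^-8 × 6.6e-05) = 1.30 × 10^-6 M
% ionization = x/C₀ × 100% = 1.30 × 10^-6/6.6e-05 × 100% = 2.0%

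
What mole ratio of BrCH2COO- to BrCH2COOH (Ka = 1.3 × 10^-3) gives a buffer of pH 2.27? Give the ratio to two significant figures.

pKa = -log(1.3 × 10^-3) = 2.886
pH = pKa + log(r) ⇒ log(r) = 2.27 − 2.886 = -0.616
r = [BrCH2COO-]/[BrCH2COOH] = 10^(-0.616) = 0.242

ratio = 0.24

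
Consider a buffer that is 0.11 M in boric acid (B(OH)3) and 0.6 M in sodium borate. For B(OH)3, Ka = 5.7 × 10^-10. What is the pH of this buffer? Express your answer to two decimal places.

pKa = −log(5.7 × 10^-10) = 9.244
pH = pKa + log([A⁻]/[HA]) = 9.244 + log(0.6/0.11)
pH = 9.244 + (+0.737) = 9.98

pH = 9.98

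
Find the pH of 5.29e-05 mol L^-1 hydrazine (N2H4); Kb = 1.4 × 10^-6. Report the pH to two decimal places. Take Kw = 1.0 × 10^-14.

N2H4 + H2O ⇌ N2H5+ + OH-
Kb = [OH-]²/(5.29e-05 − [OH-]) = 1.4 × 10^-6
[OH-] is not negligible relative to C₀; solve [OH-]² + 1.4e-06·[OH-] − 7.41e-11 = 0.
[OH-] = [−1.4e-06 + √(1.4e-06² + 2.96e-10)]/2 = 7.93 × 10^-6 M
pOH = 5.10, so pH = 14.00 − pOH = 8.90

pH = 8.90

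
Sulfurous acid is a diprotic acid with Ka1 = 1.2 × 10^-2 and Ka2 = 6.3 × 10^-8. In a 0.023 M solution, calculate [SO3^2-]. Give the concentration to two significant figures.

First ionization gives [H+] ≈ [HSO3-] = 1.17 × 10^-2 M.
Second step: Ka2 = [H+][SO3^2-]/[HSO3-] ≈ [SO3^2-] (since [H+] ≈ [HSO3-]).
So [SO3^2-] ≈ Ka2.

6.3 × 10^-8 M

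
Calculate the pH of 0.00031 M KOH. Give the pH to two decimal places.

pH = 10.49

KOH is a strong base; [OH-] = 0.00031 M.
pOH = -log(0.00031) = 3.51
pH = 14.00 - 3.51 = 10.49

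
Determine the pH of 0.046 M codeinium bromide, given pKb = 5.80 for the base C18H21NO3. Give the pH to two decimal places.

pH = 4.77

C18H22NO3+ is the conjugate acid of the weak base C18H21NO3.
Kb = 10^(−5.80) = 1.58 × 10^-6
Ka = Kw/Kb = 1.0×10^-14 / 1.58 × 10^-6 = 6.33 × 10^-9
From the ICE table, Ka = x²/(0.046 − x) = 6.33 × 10^-9.
Neglecting x in the denominator: x = √(6.33 × 10^-9 × 0.046) = 1.71 × 10^-5 M
(x/C₀ = 0.037% < 5%, so the approximation holds.)
pH = −log[H+] = −log(1.71 × 10^-5) = 4.77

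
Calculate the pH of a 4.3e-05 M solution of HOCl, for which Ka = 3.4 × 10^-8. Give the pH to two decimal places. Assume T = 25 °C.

pH = 5.92

HOCl ⇌ OCl- + H+
From the ICE table, Ka = [H+]²/(4.3e-05 − [H+]) = 3.4 × 10^-8.
Assume [H+] ≪ 4.3e-05: [H+] ≈ √(3.4 × 10^-8 × 4.3e-05) = 1.21 × 10^-6 M
pH = −log(1.21 × 10^-6) = 5.92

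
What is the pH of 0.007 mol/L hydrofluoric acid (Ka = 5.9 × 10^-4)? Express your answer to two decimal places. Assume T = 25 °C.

pH = 2.75

HF ⇌ F- + H+
From the ICE table, Ka = x²/(0.007 − x) = 5.9 × 10^-4.
Here C₀/Ka ≈ 11.9, so the small-x approximation fails. Use the quadratic:
x = [−0.00059 + √(0.00059² + 1.65e-05)]/2 = 1.76 × 10^-3 M
pH = −log(1.76 × 10^-3) = 2.75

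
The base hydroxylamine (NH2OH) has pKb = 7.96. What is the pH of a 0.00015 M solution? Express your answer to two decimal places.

pH = 8.11

NH2OH + H2O ⇌ NH3OH+ + OH-
Kb = 10^(−7.96) = 1.10 × 10^-8
From the ICE table, Kb = x²/(0.00015 − x) = 1.10 × 10^-8.
Since Kb ≪ C₀, x ≈ √(Kb·C₀) = 1.28 × 10^-6 M.
Check: 0.86% ionized — well under 5%, approximation valid.
pOH = 5.89, so pH = 14.00 − pOH = 8.11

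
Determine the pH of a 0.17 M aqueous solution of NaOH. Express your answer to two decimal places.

pH = 13.23

NaOH is a strong base; [OH-] = 0.17 M.
pOH = -log(0.17) = 0.77
pH = 14.00 - 0.77 = 13.23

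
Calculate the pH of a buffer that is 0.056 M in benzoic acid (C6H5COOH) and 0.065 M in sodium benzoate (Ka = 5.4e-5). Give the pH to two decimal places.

pKa = −log(5.4 × 10^-5) = 4.268
Using pH = pKa + log([base]/[acid]) with [base]/[acid] = 0.065/0.056:
pH = 4.268 + (+0.065) = 4.33

pH = 4.33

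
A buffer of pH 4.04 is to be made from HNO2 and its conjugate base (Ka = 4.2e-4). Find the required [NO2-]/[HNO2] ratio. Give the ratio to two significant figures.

pKa = -log(4.2 × 10^-4) = 3.377
pH = pKa + log(r) ⇒ log(r) = 4.04 − 3.377 = +0.663
r = [NO2-]/[HNO2] = 10^(+0.663) = 4.6

ratio = 4.6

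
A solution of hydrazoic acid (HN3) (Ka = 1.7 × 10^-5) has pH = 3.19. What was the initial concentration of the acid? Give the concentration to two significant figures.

C₀ = 2.5 × 10^-2 M

[H+] = 10^(-3.19) = 6.46 × 10^-4 M = x
Ka = x²/(C₀ − x) ⇒ C₀ = x + x²/Ka
C₀ = 6.46 × 10^-4 + (6.46 × 10^-4)²/(1.7 × 10^-5) = 2.52 × 10^-2 M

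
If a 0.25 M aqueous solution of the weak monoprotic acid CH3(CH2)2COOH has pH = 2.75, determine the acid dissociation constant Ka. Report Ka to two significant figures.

[H+] = 10^(-2.75) = 1.78 × 10^-3 M
At equilibrium [HA] = 0.25 − 1.78 × 10^-3 = 2.48 × 10^-1 M
Ka = [H+][A-]/[HA] = (1.78 × 10^-3)² / 2.48 × 10^-1 = 1.3 × 10^-5

Ka = 1.3 × 10^-5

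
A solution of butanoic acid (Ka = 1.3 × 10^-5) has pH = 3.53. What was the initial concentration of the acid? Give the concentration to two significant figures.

C₀ = 7.0 × 10^-3 M

[H+] = 10^(-3.53) = 2.95 × 10^-4 M = x
Ka = x²/(C₀ − x) ⇒ C₀ = x + x²/Ka
C₀ = 2.95 × 10^-4 + (2.95 × 10^-4)²/(1.3 × 10^-5) = 6.99 × 10^-3 M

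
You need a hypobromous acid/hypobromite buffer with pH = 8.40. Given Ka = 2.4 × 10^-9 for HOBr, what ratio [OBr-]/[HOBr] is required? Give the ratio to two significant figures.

ratio = 0.60

pKa = -log(2.4 × 10^-9) = 8.620
pH = pKa + log(r) ⇒ log(r) = 8.40 − 8.620 = -0.220
r = [OBr-]/[HOBr] = 10^(-0.220) = 0.603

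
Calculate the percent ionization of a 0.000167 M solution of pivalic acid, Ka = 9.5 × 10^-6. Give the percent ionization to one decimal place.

21.2%

(CH3)3CCOOH ⇌ (CH3)3CCOO- + H+; let x = [H+] at equilibrium.
Ka = x²/(C₀ − x); solving the quadratic gives x = 3.54 × 10^-5 M.
% ionization = x/C₀ × 100% = 3.54 × 10^-5/0.000167 × 100% = 21.2%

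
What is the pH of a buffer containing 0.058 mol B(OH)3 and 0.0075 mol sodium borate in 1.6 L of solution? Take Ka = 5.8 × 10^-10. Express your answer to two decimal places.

pKa = −log(5.8 × 10^-10) = 9.237
Using pH = pKa + log([base]/[acid]) with [base]/[acid] = 0.0075/0.058:
pH = 9.237 + (-0.888) = 8.35

pH = 8.35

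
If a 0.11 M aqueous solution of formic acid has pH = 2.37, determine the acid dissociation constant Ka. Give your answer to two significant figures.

[H+] = 10^(-2.37) = 4.27 × 10^-3 M
At equilibrium [HA] = 0.11 − 4.27 × 10^-3 = 1.06 × 10^-1 M
Ka = [H+][A-]/[HA] = (4.27 × 10^-3)² / 1.06 × 10^-1 = 1.7 × 10^-4

Ka = 1.7 × 10^-4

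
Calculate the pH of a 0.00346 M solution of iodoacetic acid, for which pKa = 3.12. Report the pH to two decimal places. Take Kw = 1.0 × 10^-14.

ICH2COOH ⇌ ICH2COO- + H+
Ka = 10^(−3.12) = 7.59 × 10^-4
Ka = [H+]²/(0.00346 − [H+]) = 7.59 × 10^-4
The 5% rule fails; solving [H+]² + Ka·[H+] − Ka·C₀ = 0 exactly:
[H+] = (−Ka + √(Ka² + 4·Ka·C₀))/2 = 1.28 × 10^-3 M
pH = −log[H+] = −log(1.28 × 10^-3) = 2.89

pH = 2.89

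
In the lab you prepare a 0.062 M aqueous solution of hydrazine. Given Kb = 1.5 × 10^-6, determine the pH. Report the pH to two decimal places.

pH = 10.48

N2H4 + H2O ⇌ N2H5+ + OH-
Kb = [OH-]²/(0.062 − [OH-]) = 1.5 × 10^-6
Neglecting [OH-] in the denominator: [OH-] = √(1.5 × 10^-6 × 0.062) = 3.05 × 10^-4 M
([OH-]/C₀ = 0.49% < 5%, so the approximation holds.)
pOH = −log(3.05 × 10^-4) = 3.52; pH = 14.00 − 3.52 = 10.48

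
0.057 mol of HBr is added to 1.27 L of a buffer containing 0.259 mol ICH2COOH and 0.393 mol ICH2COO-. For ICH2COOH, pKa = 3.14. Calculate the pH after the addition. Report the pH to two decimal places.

Added H+ converts ICH2COO- to ICH2COOH: ICH2COOH → 0.316 mol, ICH2COO- → 0.336 mol.
pH = pKa + log(n_ICH2COO-/n_ICH2COOH) = 3.14 + log(0.336/0.316) = 3.14 + (+0.027)

pH = 3.17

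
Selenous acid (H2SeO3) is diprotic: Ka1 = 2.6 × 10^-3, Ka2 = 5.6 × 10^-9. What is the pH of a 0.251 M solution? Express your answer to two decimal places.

pH = 1.61

Since Ka1 ≫ Ka2, the first ionization dominates [H+].
Ka1 = x²/(0.251 − x) = 2.6 × 10^-3
Solving the quadratic: x = (−Ka1 + √(Ka1² + 4·Ka1·C₀))/2 = 2.43 × 10^-2 M
pH = −log(2.43 × 10^-2) = 1.61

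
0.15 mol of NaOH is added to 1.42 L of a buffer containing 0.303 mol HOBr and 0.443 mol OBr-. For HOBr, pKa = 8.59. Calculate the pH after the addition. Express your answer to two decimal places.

pH = 9.18

OH- converts HOBr to OBr-: HOBr → 0.153 mol, OBr- → 0.593 mol.
pH = pKa + log(n_OBr-/n_HOBr) = 8.59 + log(0.593/0.153) = 8.59 + (+0.588)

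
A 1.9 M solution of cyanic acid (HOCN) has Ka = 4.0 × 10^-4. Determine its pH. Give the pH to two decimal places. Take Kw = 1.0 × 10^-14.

HOCN ⇌ OCN- + H+
Ka = [H+]²/(1.9 − [H+]) = 4.0 × 10^-4
Since Ka ≪ C₀, [H+] ≈ √(Ka·C₀) = 2.76 × 10^-2 M.
pH = −log(2.76 × 10^-2) = 1.56

pH = 1.56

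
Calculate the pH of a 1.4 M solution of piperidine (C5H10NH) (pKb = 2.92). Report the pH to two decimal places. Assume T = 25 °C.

C5H10NH + H2O ⇌ C5H10NH2+ + OH-
Kb = 10^(−2.92) = 1.20 × 10^-3
Let x = [OH-] at equilibrium. Kb = x²/(1.4 − x).
Neglecting x in the denominator: x = √(1.20 × 10^-3 × 1.4) = 4.10 × 10^-2 M
Check: 2.9% ionized — well under 5%, approximation valid.
pOH = −log(4.10 × 10^-2) = 1.39; pH = 14.00 − 1.39 = 12.61

pH = 12.61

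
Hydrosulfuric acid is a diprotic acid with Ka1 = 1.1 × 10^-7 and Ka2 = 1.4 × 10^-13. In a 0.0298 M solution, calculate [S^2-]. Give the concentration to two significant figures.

1.4 × 10^-13 M

First ionization gives [H+] ≈ [HS-] = 5.73 × 10^-5 M.
Second step: Ka2 = [H+][S^2-]/[HS-] ≈ [S^2-] (since [H+] ≈ [HS-]).
So [S^2-] ≈ Ka2.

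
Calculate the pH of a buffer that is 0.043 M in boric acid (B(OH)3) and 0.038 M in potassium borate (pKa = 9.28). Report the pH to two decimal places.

pH = 9.23

Henderson–Hasselbalch: pH = pKa + log([B(OH)4-]/[B(OH)3]) = 9.28 + log(0.038/0.043)
pH = 9.28 + (-0.054) = 9.23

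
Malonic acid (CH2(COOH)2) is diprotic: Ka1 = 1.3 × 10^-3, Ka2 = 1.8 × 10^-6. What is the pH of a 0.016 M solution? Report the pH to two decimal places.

pH = 2.40

Ka1 ≫ Ka2, so treat the first dissociation as the only significant source of H+.
Ka1 = x²/(0.016 − x) = 1.3 × 10^-3
Solving the quadratic: x = (−Ka1 + √(Ka1² + 4·Ka1·C₀))/2 = 3.96 × 10^-3 M
pH = −log(3.96 × 10^-3) = 2.40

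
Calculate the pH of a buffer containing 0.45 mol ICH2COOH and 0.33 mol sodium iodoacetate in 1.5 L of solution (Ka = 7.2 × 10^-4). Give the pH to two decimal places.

pKa = −log(7.2 × 10^-4) = 3.143
Henderson–Hasselbalch: pH = pKa + log([ICH2COO-]/[ICH2COOH]) = 3.143 + log(0.33/0.45)
pH = 3.143 + (-0.135) = 3.01

pH = 3.01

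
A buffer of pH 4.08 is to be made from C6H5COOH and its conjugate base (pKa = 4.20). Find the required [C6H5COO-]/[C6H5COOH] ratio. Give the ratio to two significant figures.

pH = pKa + log(r) ⇒ log(r) = 4.08 − 4.20 = -0.12
r = [C6H5COO-]/[C6H5COOH] = 10^(-0.12) = 0.759

ratio = 0.76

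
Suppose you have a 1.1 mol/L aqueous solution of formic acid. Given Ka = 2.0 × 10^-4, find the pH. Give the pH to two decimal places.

pH = 1.83

HCOOH ⇌ HCOO- + H+
Let x = [H+] at equilibrium. Ka = x²/(1.1 − x).
Since Ka ≪ C₀, x ≈ √(Ka·C₀) = 1.48 × 10^-2 M.
pH = −log(1.48 × 10^-2) = 1.83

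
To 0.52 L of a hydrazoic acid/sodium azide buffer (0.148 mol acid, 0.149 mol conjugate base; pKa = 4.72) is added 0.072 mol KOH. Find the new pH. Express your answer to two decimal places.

After neutralization: n(HN3) = 0.076 mol, n(N3-) = 0.221 mol.
pH = pKa + log([A⁻]/[HA]) = 4.72 + log(0.221/0.076) = 4.72 +0.464

pH = 5.18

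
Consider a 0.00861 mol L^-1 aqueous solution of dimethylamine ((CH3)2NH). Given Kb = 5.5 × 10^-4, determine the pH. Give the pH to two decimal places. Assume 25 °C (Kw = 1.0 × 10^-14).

(CH3)2NH + H2O ⇌ (CH3)2NH2+ + OH-
From the ICE table, Kb = x²/(0.00861 − x) = 5.5 × 10^-4.
The 5% rule fails; solving x² + Kb·x − Kb·C₀ = 0 exactly:
x = (−Kb + √(Kb² + 4·Kb·C₀))/2 = 1.92 × 10^-3 M
pOH = 2.72, so pH = 14.00 − pOH = 11.28

pH = 11.28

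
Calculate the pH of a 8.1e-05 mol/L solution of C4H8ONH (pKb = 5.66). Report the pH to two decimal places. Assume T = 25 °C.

pH = 9.09

C4H8ONH + H2O ⇌ C4H8ONH2+ + OH-
Kb = 10^(−5.66) = 2.19 × 10^-6
From the ICE table, Kb = [OH-]²/(8.1e-05 − [OH-]) = 2.19 × 10^-6.
The 5% rule fails; solving [OH-]² + Kb·[OH-] − Kb·C₀ = 0 exactly:
[OH-] = (−Kb + √(Kb² + 4·Kb·C₀))/2 = 1.23 × 10^-5 M
pOH = −log(1.23 × 10^-5) = 4.91; pH = 14.00 − 4.91 = 9.09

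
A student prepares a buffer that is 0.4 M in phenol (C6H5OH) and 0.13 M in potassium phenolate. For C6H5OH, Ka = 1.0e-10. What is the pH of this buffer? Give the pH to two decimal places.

pKa = −log(1.0 × 10^-10) = 10.000
Henderson–Hasselbalch: pH = pKa + log([C6H5O-]/[C6H5OH]) = 10.000 + log(0.13/0.4)
pH = 10.000 + (-0.488) = 9.51

pH = 9.51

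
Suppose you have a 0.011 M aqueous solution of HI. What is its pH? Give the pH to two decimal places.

HI is a strong acid and dissociates completely, so [H+] = 0.011 M.
pH = -log(0.011) = 1.96

pH = 1.96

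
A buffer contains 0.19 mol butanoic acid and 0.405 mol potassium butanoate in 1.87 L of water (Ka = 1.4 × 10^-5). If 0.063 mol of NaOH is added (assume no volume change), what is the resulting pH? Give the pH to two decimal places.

pH = 5.42

After neutralization: n(CH3(CH2)2COOH) = 0.127 mol, n(CH3(CH2)2COO-) = 0.468 mol.
pKa = −log(1.4 × 10^-5) = 4.854
Henderson–Hasselbalch with mole ratio 0.468/0.127: pH = 4.854 + (+0.566)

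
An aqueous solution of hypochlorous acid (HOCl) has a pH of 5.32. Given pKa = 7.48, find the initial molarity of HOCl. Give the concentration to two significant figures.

[H+] = 10^(-5.32) = 4.79 × 10^-6 M = x
Ka = 10^(−7.48) = 3.31 × 10^-8
Ka = x²/(C₀ − x) ⇒ C₀ = x + x²/Ka
C₀ = 4.79 × 10^-6 + (4.79 × 10^-6)²/(3.31 × 10^-8) = 6.98 × 10^-4 M

C₀ = 7.0 × 10^-4 M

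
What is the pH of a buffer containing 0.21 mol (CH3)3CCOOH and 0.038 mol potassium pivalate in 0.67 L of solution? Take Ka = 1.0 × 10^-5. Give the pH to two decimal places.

pH = 4.26

pKa = −log(1.0 × 10^-5) = 5.000
Using pH = pKa + log([base]/[acid]) with [base]/[acid] = 0.038/0.21:
pH = 5.000 + (-0.742) = 4.26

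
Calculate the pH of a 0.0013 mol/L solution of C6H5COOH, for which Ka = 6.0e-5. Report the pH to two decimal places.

pH = 3.60

C6H5COOH ⇌ C6H5COO- + H+
Let x = [H+] at equilibrium. Ka = x²/(0.0013 − x).
x is not negligible relative to C₀; solve x² + 6e-05·x − 7.8e-08 = 0.
x = [−6e-05 + √(6e-05² + 3.12e-07)]/2 = 2.51 × 10^-4 M
pH = −log(2.51 × 10^-4) = 3.60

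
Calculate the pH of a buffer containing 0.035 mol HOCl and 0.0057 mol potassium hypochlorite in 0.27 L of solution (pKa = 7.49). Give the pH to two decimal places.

pH = 6.70

Henderson–Hasselbalch: pH = pKa + log([OCl-]/[HOCl]) = 7.49 + log(0.0057/0.035)
pH = 7.49 + (-0.788) = 6.70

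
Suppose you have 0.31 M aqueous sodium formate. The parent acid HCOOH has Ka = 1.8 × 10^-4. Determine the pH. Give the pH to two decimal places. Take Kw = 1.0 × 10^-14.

HCOO- is the conjugate base of the weak acid HCOOH.
Kb = Kw/Ka = 1.0×10^-14 / 1.8 × 10^-4 = 5.56 × 10^-11
From the ICE table, Kb = x²/(0.31 − x) = 5.56 × 10^-11.
Since Kb ≪ C₀, x ≈ √(Kb·C₀) = 4.15 × 10^-6 M.
pOH = 5.38, so pH = 14.00 − pOH = 8.62

pH = 8.62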